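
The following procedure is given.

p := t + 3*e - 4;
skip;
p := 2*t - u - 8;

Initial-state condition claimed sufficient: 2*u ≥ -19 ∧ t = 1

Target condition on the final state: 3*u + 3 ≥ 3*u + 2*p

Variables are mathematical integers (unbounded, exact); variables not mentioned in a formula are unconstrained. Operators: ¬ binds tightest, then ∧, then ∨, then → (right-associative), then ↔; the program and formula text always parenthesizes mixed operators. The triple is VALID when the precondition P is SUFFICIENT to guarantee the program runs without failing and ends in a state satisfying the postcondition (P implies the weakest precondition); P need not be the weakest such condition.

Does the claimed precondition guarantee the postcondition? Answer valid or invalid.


Working backward. After the program, the postcondition 3*u + 3 ≥ 3*u + 2*p must hold; in canonical form it is 2*p ≤ 3.
Before p := 2*t - u - 8: 4*t ≤ 2*u + 19
Before skip: 4*t ≤ 2*u + 19
Before p := t + 3*e - 4: 4*t ≤ 2*u + 19
The weakest precondition is 4*t ≤ 2*u + 19.
Check whether 2*u ≥ -19 ∧ t = 1 implies it.
Countermodel: at the initial state t = 1, u = -9, the precondition holds but the weakest precondition fails.
Answer: invalid


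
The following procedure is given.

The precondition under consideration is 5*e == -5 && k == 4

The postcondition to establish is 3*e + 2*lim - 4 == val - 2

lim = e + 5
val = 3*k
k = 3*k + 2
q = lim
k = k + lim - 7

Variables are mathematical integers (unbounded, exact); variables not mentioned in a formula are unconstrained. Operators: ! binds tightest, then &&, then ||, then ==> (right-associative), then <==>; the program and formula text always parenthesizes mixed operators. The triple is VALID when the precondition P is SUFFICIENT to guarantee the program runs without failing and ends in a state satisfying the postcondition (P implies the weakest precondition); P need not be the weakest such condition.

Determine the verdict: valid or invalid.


Working backward. After the program, the postcondition 3*e + 2*lim - 4 == val - 2 must hold; in canonical form it is 3*e + 2*lim == val + 2.
Before k := k + lim - 7: 3*e + 2*lim == val + 2
Before q := lim: 3*e + 2*lim == val + 2
Before k := 3*k + 2: 3*e + 2*lim == val + 2
Before val := 3*k: 3*e + 2*lim == 3*k + 2
Before lim := e + 5: 5*e == 3*k - 8
The weakest precondition is 5*e == 3*k - 8.
Check whether 5*e == -5 && k == 4 implies it.
Countermodel: at the initial state e = -1, k = 4, the precondition holds but the weakest precondition fails.
Answer: invalid


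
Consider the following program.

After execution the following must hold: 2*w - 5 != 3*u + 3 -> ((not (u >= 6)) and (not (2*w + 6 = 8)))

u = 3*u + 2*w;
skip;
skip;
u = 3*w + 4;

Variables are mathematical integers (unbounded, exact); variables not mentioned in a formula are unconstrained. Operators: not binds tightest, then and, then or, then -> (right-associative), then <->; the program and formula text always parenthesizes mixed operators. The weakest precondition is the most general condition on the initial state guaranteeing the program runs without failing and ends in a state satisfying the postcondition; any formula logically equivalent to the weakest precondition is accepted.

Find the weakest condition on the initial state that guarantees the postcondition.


Working backward. After the program, the postcondition 2*w - 5 != 3*u + 3 -> ((not (u >= 6)) and (not (2*w + 6 = 8))) must hold; in canonical form it is 2*w != 3*u + 8 -> ((not (u >= 6)) and (not (2*w = 2))).
Before u := 3*w + 4: 7*w != -20 -> ((not (3*w >= 2)) and (not (2*w = 2)))
Before skip: 7*w != -20 -> ((not (3*w >= 2)) and (not (2*w = 2)))
Before skip: 7*w != -20 -> ((not (3*w >= 2)) and (not (2*w = 2)))
Before u := 3*u + 2*w: 7*w != -20 -> ((not (3*w >= 2)) and (not (2*w = 2)))
Answer: WP = 7*w != -20 -> ((not (3*w >= 2)) and (not (2*w = 2)))


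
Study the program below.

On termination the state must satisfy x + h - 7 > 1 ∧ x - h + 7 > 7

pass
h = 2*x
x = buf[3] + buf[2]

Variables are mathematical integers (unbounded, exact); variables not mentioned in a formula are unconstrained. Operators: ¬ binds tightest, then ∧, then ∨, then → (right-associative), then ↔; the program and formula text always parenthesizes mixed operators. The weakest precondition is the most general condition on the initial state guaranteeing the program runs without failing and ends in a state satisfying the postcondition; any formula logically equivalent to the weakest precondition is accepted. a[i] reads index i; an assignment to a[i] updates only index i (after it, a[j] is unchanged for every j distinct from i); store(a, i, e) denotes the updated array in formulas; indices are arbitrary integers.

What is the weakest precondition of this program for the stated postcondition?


Working backward. After the program, the postcondition x + h - 7 > 1 ∧ x - h + 7 > 7 must hold; in canonical form it is h + x > 8 ∧ x > h.
Before x := buf[3] + buf[2]: buf[2] + buf[3] + h > 8 ∧ buf[2] + buf[3] > h
Before h := 2*x: buf[2] + buf[3] + 2*x > 8 ∧ buf[2] + buf[3] > 2*x
Before skip: buf[2] + buf[3] + 2*x > 8 ∧ buf[2] + buf[3] > 2*x
Answer: WP = buf[2] + buf[3] + 2*x > 8 ∧ buf[2] + buf[3] > 2*x


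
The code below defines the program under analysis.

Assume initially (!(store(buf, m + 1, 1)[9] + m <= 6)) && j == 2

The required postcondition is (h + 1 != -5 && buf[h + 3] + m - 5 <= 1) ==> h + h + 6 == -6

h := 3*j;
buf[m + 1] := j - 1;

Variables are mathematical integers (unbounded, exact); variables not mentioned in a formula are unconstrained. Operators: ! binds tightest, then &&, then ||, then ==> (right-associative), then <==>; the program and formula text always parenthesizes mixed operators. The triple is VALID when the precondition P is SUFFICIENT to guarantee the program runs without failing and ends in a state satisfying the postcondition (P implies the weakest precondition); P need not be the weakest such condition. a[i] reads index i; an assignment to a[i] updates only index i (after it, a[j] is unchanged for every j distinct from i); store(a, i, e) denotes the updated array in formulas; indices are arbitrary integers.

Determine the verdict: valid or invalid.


Working backward. After the program, the postcondition (h + 1 != -5 && buf[h + 3] + m - 5 <= 1) ==> h + h + 6 == -6 must hold; in canonical form it is (h != -6 && buf[h + 3] + m <= 6) ==> 2*h == -12.
Before buf[m + 1] := j - 1: (h != -6 && store(buf, m + 1, j - 1)[h + 3] + m <= 6) ==> 2*h == -12
Before h := 3*j: (3*j != -6 && store(buf, m + 1, j - 1)[3*j + 3] + m <= 6) ==> 6*j == -12
The weakest precondition is (3*j != -6 && store(buf, m + 1, j - 1)[3*j + 3] + m <= 6) ==> 6*j == -12.
Check whether (!(store(buf, m + 1, 1)[9] + m <= 6)) && j == 2 implies it.
Every state satisfying the precondition satisfies the weakest precondition: the implication holds.
Answer: valid


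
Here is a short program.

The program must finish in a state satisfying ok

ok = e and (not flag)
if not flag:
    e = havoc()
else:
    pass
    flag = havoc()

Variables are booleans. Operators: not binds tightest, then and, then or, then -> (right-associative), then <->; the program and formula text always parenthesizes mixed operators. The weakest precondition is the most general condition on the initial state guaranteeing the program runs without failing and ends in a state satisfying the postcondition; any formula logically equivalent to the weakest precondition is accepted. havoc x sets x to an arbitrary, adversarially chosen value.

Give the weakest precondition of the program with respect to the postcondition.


Working backward. After the program, ok must hold.
Then branch requires ok; else branch requires ok.
Before the if: ((not flag) -> ok) and (flag -> ok)
Before ok := e and (not flag): ((not flag) -> (e and (not flag))) and (flag -> (e and (not flag)))
Answer: WP = ((not flag) -> (e and (not flag))) and (flag -> (e and (not flag)))


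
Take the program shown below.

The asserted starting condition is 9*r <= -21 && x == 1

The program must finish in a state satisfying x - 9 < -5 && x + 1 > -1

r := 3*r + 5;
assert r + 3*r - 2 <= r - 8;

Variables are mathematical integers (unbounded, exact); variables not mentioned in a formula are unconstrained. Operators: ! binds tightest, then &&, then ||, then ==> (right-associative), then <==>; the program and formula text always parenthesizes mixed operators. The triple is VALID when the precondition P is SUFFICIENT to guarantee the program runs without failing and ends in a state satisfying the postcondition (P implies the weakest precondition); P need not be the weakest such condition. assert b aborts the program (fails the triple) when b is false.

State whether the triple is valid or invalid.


Working backward. After the program, the postcondition x - 9 < -5 && x + 1 > -1 must hold; in canonical form it is x < 4 && x > -2.
Before assert r + 3*r - 2 <= r - 8: 3*r <= -6 && x < 4 && x > -2
Before r := 3*r + 5: 9*r <= -21 && x < 4 && x > -2
The weakest precondition is 9*r <= -21 && x < 4 && x > -2.
Check whether 9*r <= -21 && x == 1 implies it.
Every state satisfying the precondition satisfies the weakest precondition: the implication holds.
Answer: valid


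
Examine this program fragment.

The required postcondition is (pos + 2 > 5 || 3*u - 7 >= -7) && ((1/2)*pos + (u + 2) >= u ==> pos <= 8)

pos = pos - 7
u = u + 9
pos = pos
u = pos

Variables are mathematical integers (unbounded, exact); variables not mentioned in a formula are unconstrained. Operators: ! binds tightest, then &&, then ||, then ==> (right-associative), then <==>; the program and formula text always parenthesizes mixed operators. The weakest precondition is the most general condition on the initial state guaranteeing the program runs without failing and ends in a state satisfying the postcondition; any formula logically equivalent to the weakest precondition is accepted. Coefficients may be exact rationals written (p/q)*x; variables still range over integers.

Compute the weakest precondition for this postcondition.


Working backward. After the program, the postcondition (pos + 2 > 5 || 3*u - 7 >= -7) && ((1/2)*pos + (u + 2) >= u ==> pos <= 8) must hold; in canonical form it is (pos > 3 || 3*u >= 0) && ((1/2)*pos >= -2 ==> pos <= 8).
Before u := pos: (pos > 3 || 3*pos >= 0) && ((1/2)*pos >= -2 ==> pos <= 8)
Before pos := pos: (pos > 3 || 3*pos >= 0) && ((1/2)*pos >= -2 ==> pos <= 8)
Before u := u + 9: (pos > 3 || 3*pos >= 0) && ((1/2)*pos >= -2 ==> pos <= 8)
Before pos := pos - 7: (pos > 10 || 3*pos >= 21) && ((1/2)*pos >= 3/2 ==> pos <= 15)
Answer: WP = (pos > 10 || 3*pos >= 21) && ((1/2)*pos >= 3/2 ==> pos <= 15)


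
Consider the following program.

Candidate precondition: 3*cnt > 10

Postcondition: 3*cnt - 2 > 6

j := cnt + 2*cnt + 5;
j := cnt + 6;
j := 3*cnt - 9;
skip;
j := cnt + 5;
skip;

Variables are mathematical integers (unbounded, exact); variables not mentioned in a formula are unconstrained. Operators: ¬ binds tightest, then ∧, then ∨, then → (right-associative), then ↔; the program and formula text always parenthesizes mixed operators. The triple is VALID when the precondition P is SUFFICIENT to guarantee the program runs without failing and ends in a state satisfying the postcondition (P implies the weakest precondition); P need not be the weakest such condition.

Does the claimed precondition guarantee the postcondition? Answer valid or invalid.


Working backward. After the program, the postcondition 3*cnt - 2 > 6 must hold; in canonical form it is 3*cnt > 8.
Before skip: 3*cnt > 8
Before j := cnt + 5: 3*cnt > 8
Before skip: 3*cnt > 8
Before j := 3*cnt - 9: 3*cnt > 8
Before j := cnt + 6: 3*cnt > 8
Before j := cnt + 2*cnt + 5: 3*cnt > 8
The weakest precondition is 3*cnt > 8.
Check whether 3*cnt > 10 implies it.
Every state satisfying the precondition satisfies the weakest precondition: the implication holds.
Answer: valid


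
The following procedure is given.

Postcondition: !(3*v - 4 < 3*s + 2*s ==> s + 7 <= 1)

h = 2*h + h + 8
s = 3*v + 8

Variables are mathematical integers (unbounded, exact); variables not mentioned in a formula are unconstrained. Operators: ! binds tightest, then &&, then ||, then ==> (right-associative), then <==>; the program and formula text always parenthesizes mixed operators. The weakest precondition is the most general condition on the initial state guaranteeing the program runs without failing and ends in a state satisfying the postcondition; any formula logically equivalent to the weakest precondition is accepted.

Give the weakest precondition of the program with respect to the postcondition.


Working backward. After the program, the postcondition !(3*v - 4 < 3*s + 2*s ==> s + 7 <= 1) must hold; in canonical form it is !(3*v < 5*s + 4 ==> s <= -6).
Before s := 3*v + 8: !(12*v > -44 ==> 3*v <= -14)
Before h := 2*h + h + 8: !(12*v > -44 ==> 3*v <= -14)
Answer: WP = !(12*v > -44 ==> 3*v <= -14)


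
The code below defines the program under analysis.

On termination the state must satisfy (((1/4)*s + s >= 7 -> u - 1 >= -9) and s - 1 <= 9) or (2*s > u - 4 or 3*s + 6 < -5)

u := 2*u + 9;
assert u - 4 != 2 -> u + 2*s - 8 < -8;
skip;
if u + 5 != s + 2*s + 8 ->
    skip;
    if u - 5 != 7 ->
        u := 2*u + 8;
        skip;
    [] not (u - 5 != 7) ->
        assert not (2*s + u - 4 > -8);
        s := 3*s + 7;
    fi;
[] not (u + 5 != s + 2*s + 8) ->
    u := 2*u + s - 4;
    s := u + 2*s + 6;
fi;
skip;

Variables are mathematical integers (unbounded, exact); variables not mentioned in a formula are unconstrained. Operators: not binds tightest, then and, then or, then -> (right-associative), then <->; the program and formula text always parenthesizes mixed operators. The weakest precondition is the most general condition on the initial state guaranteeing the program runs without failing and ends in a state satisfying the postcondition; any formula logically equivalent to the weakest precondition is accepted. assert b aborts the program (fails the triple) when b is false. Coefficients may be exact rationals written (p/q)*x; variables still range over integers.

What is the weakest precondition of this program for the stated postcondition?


Working backward. After the program, the postcondition (((1/4)*s + s >= 7 -> u - 1 >= -9) and s - 1 <= 9) or (2*s > u - 4 or 3*s + 6 < -5) must hold; in canonical form it is (((5/4)*s >= 7 -> u >= -8) and s <= 10) or 2*s > u - 4 or 3*s < -11.
Before skip: (((5/4)*s >= 7 -> u >= -8) and s <= 10) or 2*s > u - 4 or 3*s < -11
Then branch requires (u != 12 -> ((((5/4)*s >= 7 -> 2*u >= -16) and s <= 10) or 2*s > 2*u + 4 or 3*s < -11)) and ((not (u != 12)) -> ((not (2*s + u > -4)) and ((((15/4)*s >= -7/4 -> u >= -8) and 3*s <= 3) or 6*s > u - 18 or 9*s < -32))); else branch requires (((15/4)*s + (5/2)*u >= 9/2 -> s + 2*u >= -4) and 3*s + 2*u <= 8) or 5*s + 2*u > -12 or 9*s + 6*u < -17.
Before the if: (u != 3*s + 3 -> ((u != 12 -> ((((5/4)*s >= 7 -> 2*u >= -16) and s <= 10) or 2*s > 2*u + 4 or 3*s < -11)) and ((not (u != 12)) -> ((not (2*s + u > -4)) and ((((15/4)*s >= -7/4 -> u >= -8) and 3*s <= 3) or 6*s > u - 18 or 9*s < -32))))) and ((not (u != 3*s + 3)) -> ((((15/4)*s + (5/2)*u >= 9/2 -> s + 2*u >= -4) and 3*s + 2*u <= 8) or 5*s + 2*u > -12 or 9*s + 6*u < -17))
Before skip: (u != 3*s + 3 -> ((u != 12 -> ((((5/4)*s >= 7 -> 2*u >= -16) and s <= 10) or 2*s > 2*u + 4 or 3*s < -11)) and ((not (u != 12)) -> ((not (2*s + u > -4)) and ((((15/4)*s >= -7/4 -> u >= -8) and 3*s <= 3) or 6*s > u - 18 or 9*s < -32))))) and ((not (u != 3*s + 3)) -> ((((15/4)*s + (5/2)*u >= 9/2 -> s + 2*u >= -4) and 3*s + 2*u <= 8) or 5*s + 2*u > -12 or 9*s + 6*u < -17))
Before assert u - 4 != 2 -> u + 2*s - 8 < -8: (u != 6 -> 2*s + u < 0) and (u != 3*s + 3 -> ((u != 12 -> ((((5/4)*s >= 7 -> 2*u >= -16) and s <= 10) or 2*s > 2*u + 4 or 3*s < -11)) and ((not (u != 12)) -> ((not (2*s + u > -4)) and ((((15/4)*s >= -7/4 -> u >= -8) and 3*s <= 3) or 6*s > u - 18 or 9*s < -32))))) and ((not (u != 3*s + 3)) -> ((((15/4)*s + (5/2)*u >= 9/2 -> s + 2*u >= -4) and 3*s + 2*u <= 8) or 5*s + 2*u > -12 or 9*s + 6*u < -17))
Before u := 2*u + 9: (2*u != -3 -> 2*s + 2*u < -9) and (2*u != 3*s - 6 -> ((2*u != 3 -> ((((5/4)*s >= 7 -> 4*u >= -34) and s <= 10) or 2*s > 4*u + 22 or 3*s < -11)) and ((not (2*u != 3)) -> ((not (2*s + 2*u > -13)) and ((((15/4)*s >= -7/4 -> 2*u >= -17) and 3*s <= 3) or 6*s > 2*u - 9 or 9*s < -32))))) and ((not (2*u != 3*s - 6)) -> ((((15/4)*s + 5*u >= -18 -> s + 4*u >= -22) and 3*s + 4*u <= -10) or 5*s + 4*u > -30 or 9*s + 12*u < -71))
Answer: WP = (2*u != -3 -> 2*s + 2*u < -9) and (2*u != 3*s - 6 -> ((2*u != 3 -> ((((5/4)*s >= 7 -> 4*u >= -34) and s <= 10) or 2*s > 4*u + 22 or 3*s < -11)) and ((not (2*u != 3)) -> ((not (2*s + 2*u > -13)) and ((((15/4)*s >= -7/4 -> 2*u >= -17) and 3*s <= 3) or 6*s > 2*u - 9 or 9*s < -32))))) and ((not (2*u != 3*s - 6)) -> ((((15/4)*s + 5*u >= -18 -> s + 4*u >= -22) and 3*s + 4*u <= -10) or 5*s + 4*u > -30 or 9*s + 12*u < -71))


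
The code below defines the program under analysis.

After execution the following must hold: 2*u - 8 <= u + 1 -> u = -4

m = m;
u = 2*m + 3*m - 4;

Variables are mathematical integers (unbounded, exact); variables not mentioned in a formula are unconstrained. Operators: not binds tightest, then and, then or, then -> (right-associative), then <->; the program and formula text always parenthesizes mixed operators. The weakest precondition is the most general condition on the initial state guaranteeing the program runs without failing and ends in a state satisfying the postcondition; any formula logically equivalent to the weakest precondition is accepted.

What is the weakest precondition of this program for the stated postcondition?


Working backward. After the program, the postcondition 2*u - 8 <= u + 1 -> u = -4 must hold; in canonical form it is u <= 9 -> u = -4.
Before u := 2*m + 3*m - 4: 5*m <= 13 -> 5*m = 0
Before m := m: 5*m <= 13 -> 5*m = 0
Answer: WP = 5*m <= 13 -> 5*m = 0


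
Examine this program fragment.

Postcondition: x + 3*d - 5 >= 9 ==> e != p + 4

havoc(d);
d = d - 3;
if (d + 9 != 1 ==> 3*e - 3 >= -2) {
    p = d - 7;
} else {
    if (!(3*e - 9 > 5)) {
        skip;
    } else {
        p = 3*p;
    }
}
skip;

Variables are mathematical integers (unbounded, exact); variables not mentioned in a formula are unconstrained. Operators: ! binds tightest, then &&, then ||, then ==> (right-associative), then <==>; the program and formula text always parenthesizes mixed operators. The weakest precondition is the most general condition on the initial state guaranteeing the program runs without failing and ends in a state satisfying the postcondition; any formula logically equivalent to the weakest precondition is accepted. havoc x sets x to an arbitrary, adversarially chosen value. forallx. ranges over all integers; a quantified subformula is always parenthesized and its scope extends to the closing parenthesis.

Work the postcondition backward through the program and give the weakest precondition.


Working backward. After the program, the postcondition x + 3*d - 5 >= 9 ==> e != p + 4 must hold; in canonical form it is 3*d + x >= 14 ==> e != p + 4.
Before skip: 3*d + x >= 14 ==> e != p + 4
Then branch requires 3*d + x >= 14 ==> e != d - 3; else branch requires ((!(3*e > 14)) ==> (3*d + x >= 14 ==> e != p + 4)) && (3*e > 14 ==> (3*d + x >= 14 ==> e != 3*p + 4)).
Before the if: ((d != -8 ==> 3*e >= 1) ==> (3*d + x >= 14 ==> e != d - 3)) && ((!(d != -8 ==> 3*e >= 1)) ==> (((!(3*e > 14)) ==> (3*d + x >= 14 ==> e != p + 4)) && (3*e > 14 ==> (3*d + x >= 14 ==> e != 3*p + 4))))
Before d := d - 3: ((d != -5 ==> 3*e >= 1) ==> (3*d + x >= 23 ==> e != d - 6)) && ((!(d != -5 ==> 3*e >= 1)) ==> (((!(3*e > 14)) ==> (3*d + x >= 23 ==> e != p + 4)) && (3*e > 14 ==> (3*d + x >= 23 ==> e != 3*p + 4))))
Before havoc d: forall d_1. (((d_1 != -5 ==> 3*e >= 1) ==> (3*d_1 + x >= 23 ==> e != d_1 - 6)) && ((!(d_1 != -5 ==> 3*e >= 1)) ==> (((!(3*e > 14)) ==> (3*d_1 + x >= 23 ==> e != p + 4)) && (3*e > 14 ==> (3*d_1 + x >= 23 ==> e != 3*p + 4)))))
Answer: WP = forall d_1. (((d_1 != -5 ==> 3*e >= 1) ==> (3*d_1 + x >= 23 ==> e != d_1 - 6)) && ((!(d_1 != -5 ==> 3*e >= 1)) ==> (((!(3*e > 14)) ==> (3*d_1 + x >= 23 ==> e != p + 4)) && (3*e > 14 ==> (3*d_1 + x >= 23 ==> e != 3*p + 4)))))


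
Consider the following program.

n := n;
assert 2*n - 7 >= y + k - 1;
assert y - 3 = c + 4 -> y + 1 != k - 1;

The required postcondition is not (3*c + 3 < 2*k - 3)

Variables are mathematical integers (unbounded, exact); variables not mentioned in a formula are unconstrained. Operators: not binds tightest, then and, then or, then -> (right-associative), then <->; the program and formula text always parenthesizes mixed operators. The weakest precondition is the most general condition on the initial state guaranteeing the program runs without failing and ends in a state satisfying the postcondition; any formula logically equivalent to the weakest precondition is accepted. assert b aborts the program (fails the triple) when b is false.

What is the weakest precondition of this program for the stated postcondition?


Working backward. After the program, the postcondition not (3*c + 3 < 2*k - 3) must hold; in canonical form it is not (3*c < 2*k - 6).
Before assert y - 3 = c + 4 -> y + 1 != k - 1: (y = c + 7 -> y != k - 2) and (not (3*c < 2*k - 6))
Before assert 2*n - 7 >= y + k - 1: 2*n >= k + y + 6 and (y = c + 7 -> y != k - 2) and (not (3*c < 2*k - 6))
Before n := n: 2*n >= k + y + 6 and (y = c + 7 -> y != k - 2) and (not (3*c < 2*k - 6))
Answer: WP = 2*n >= k + y + 6 and (y = c + 7 -> y != k - 2) and (not (3*c < 2*k - 6))


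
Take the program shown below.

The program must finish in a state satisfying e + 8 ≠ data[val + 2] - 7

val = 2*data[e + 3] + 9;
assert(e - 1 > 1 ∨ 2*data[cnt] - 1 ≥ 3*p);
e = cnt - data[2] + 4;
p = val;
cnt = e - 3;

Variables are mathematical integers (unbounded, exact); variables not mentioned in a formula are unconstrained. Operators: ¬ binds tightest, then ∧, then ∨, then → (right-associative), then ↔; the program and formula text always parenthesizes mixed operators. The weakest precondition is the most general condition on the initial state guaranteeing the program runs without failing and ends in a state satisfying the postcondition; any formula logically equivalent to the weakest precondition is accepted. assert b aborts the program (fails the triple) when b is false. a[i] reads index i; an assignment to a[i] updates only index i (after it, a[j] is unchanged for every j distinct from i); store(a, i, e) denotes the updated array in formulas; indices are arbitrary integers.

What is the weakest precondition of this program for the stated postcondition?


Working backward. After the program, the postcondition e + 8 ≠ data[val + 2] - 7 must hold; in canonical form it is e ≠ data[val + 2] - 15.
Before cnt := e - 3: e ≠ data[val + 2] - 15
Before p := val: e ≠ data[val + 2] - 15
Before e := cnt - data[2] + 4: cnt ≠ data[val + 2] + data[2] - 19
Before assert e - 1 > 1 ∨ 2*data[cnt] - 1 ≥ 3*p: (e > 2 ∨ 2*data[cnt] ≥ 3*p + 1) ∧ cnt ≠ data[val + 2] + data[2] - 19
Before val := 2*data[e + 3] + 9: (e > 2 ∨ 2*data[cnt] ≥ 3*p + 1) ∧ cnt ≠ data[2*data[e + 3] + 11] + data[2] - 19
Answer: WP = (e > 2 ∨ 2*data[cnt] ≥ 3*p + 1) ∧ cnt ≠ data[2*data[e + 3] + 11] + data[2] - 19


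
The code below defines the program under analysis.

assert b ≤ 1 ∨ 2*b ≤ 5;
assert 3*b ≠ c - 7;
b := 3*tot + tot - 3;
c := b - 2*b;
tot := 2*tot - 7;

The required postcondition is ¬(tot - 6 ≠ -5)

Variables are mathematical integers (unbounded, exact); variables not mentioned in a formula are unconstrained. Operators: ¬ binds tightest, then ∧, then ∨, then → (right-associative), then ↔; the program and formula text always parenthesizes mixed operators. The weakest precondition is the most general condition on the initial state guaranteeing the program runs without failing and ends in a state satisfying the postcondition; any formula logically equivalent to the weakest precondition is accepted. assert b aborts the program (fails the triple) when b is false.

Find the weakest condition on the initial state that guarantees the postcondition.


Working backward. After the program, the postcondition ¬(tot - 6 ≠ -5) must hold; in canonical form it is ¬(tot ≠ 1).
Before tot := 2*tot - 7: ¬(2*tot ≠ 8)
Before c := b - 2*b: ¬(2*tot ≠ 8)
Before b := 3*tot + tot - 3: ¬(2*tot ≠ 8)
Before assert 3*b ≠ c - 7: 3*b ≠ c - 7 ∧ (¬(2*tot ≠ 8))
Before assert b ≤ 1 ∨ 2*b ≤ 5: (b ≤ 1 ∨ 2*b ≤ 5) ∧ 3*b ≠ c - 7 ∧ (¬(2*tot ≠ 8))
Answer: WP = (b ≤ 1 ∨ 2*b ≤ 5) ∧ 3*b ≠ c - 7 ∧ (¬(2*tot ≠ 8))


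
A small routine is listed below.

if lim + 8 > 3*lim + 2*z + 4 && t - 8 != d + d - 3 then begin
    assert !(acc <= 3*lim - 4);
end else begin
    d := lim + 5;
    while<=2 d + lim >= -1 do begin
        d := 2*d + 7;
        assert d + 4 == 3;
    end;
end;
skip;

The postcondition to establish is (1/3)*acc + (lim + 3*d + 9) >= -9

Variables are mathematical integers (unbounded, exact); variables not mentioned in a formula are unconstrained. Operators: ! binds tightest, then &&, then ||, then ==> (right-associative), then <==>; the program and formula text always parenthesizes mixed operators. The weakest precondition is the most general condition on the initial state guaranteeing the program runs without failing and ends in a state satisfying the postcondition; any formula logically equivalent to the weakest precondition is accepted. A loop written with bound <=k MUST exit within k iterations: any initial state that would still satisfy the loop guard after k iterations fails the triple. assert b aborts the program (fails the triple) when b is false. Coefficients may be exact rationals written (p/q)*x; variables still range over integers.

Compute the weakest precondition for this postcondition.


Working backward. After the program, the postcondition (1/3)*acc + (lim + 3*d + 9) >= -9 must hold; in canonical form it is (1/3)*acc + 3*d + lim >= -18.
Before skip: (1/3)*acc + 3*d + lim >= -18
Then branch requires (!(acc <= 3*lim - 4)) && (1/3)*acc + 3*d + lim >= -18; else branch requires (2*lim >= -6 ==> (2*lim == -18 && (3*lim >= -18 ==> (4*lim == -42 && (!(5*lim >= -42)) && (1/3)*acc + 13*lim >= -141)) && ((!(3*lim >= -18)) ==> (1/3)*acc + 7*lim >= -69))) && ((!(2*lim >= -6)) ==> (1/3)*acc + 4*lim >= -33).
Before the if: ((2*lim + 2*z < 4 && t != 2*d + 5) ==> ((!(acc <= 3*lim - 4)) && (1/3)*acc + 3*d + lim >= -18)) && ((!(2*lim + 2*z < 4 && t != 2*d + 5)) ==> ((2*lim >= -6 ==> (2*lim == -18 && (3*lim >= -18 ==> (4*lim == -42 && (!(5*lim >= -42)) && (1/3)*acc + 13*lim >= -141)) && ((!(3*lim >= -18)) ==> (1/3)*acc + 7*lim >= -69))) && ((!(2*lim >= -6)) ==> (1/3)*acc + 4*lim >= -33)))
Answer: WP = ((2*lim + 2*z < 4 && t != 2*d + 5) ==> ((!(acc <= 3*lim - 4)) && (1/3)*acc + 3*d + lim >= -18)) && ((!(2*lim + 2*z < 4 && t != 2*d + 5)) ==> ((2*lim >= -6 ==> (2*lim == -18 && (3*lim >= -18 ==> (4*lim == -42 && (!(5*lim >= -42)) && (1/3)*acc + 13*lim >= -141)) && ((!(3*lim >= -18)) ==> (1/3)*acc + 7*lim >= -69))) && ((!(2*lim >= -6)) ==> (1/3)*acc + 4*lim >= -33)))


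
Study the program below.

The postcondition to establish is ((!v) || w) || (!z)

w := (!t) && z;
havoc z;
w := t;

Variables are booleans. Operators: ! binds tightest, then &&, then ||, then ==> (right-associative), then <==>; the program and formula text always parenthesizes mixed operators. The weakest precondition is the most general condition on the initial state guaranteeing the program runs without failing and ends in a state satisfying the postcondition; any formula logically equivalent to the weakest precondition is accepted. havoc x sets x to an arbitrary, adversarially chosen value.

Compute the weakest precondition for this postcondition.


Working backward. After the program, the postcondition ((!v) || w) || (!z) must hold; in canonical form it is (!v) || w || (!z).
Before w := t: (!v) || t || (!z)
Before havoc z: (!v) || t
Before w := (!t) && z: (!v) || t
Answer: WP = (!v) || t


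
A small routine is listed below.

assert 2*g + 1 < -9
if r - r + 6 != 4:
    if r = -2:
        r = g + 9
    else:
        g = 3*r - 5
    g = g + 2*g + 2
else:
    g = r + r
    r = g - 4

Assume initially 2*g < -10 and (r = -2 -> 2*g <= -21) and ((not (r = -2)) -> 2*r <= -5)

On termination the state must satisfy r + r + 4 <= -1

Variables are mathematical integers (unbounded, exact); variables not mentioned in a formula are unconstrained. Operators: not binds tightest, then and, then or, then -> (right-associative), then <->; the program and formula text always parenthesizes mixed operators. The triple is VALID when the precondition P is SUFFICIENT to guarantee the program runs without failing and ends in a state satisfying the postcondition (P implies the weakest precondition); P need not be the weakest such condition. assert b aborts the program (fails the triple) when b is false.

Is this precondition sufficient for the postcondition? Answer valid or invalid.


Working backward. After the program, the postcondition r + r + 4 <= -1 must hold; in canonical form it is 2*r <= -5.
Then branch requires (r = -2 -> 2*g <= -23) and ((not (r = -2)) -> 2*r <= -5); else branch requires 4*r <= 3.
Before the if: (r = -2 -> 2*g <= -23) and ((not (r = -2)) -> 2*r <= -5)
Before assert 2*g + 1 < -9: 2*g < -10 and (r = -2 -> 2*g <= -23) and ((not (r = -2)) -> 2*r <= -5)
The weakest precondition is 2*g < -10 and (r = -2 -> 2*g <= -23) and ((not (r = -2)) -> 2*r <= -5).
Check whether 2*g < -10 and (r = -2 -> 2*g <= -21) and ((not (r = -2)) -> 2*r <= -5) implies it.
Countermodel: at the initial state g = -11, r = -2, the precondition holds but the weakest precondition fails.
Answer: invalid


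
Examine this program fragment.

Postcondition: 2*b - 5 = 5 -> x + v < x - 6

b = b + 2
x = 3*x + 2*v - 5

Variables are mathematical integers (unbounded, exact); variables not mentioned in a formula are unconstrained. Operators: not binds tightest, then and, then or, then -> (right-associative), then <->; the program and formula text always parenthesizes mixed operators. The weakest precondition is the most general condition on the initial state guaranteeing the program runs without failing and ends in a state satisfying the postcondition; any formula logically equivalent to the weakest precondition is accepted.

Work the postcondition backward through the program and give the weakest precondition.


Working backward. After the program, the postcondition 2*b - 5 = 5 -> x + v < x - 6 must hold; in canonical form it is 2*b = 10 -> v < -6.
Before x := 3*x + 2*v - 5: 2*b = 10 -> v < -6
Before b := b + 2: 2*b = 6 -> v < -6
Answer: WP = 2*b = 6 -> v < -6


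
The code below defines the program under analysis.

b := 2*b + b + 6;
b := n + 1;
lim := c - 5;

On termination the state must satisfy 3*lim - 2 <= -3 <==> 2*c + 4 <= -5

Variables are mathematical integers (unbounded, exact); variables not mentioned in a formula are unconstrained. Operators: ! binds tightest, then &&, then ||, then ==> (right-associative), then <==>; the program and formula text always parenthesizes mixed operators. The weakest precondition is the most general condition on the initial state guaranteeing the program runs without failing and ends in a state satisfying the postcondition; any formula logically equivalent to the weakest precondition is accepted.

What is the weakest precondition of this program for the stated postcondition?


Working backward. After the program, the postcondition 3*lim - 2 <= -3 <==> 2*c + 4 <= -5 must hold; in canonical form it is 3*lim <= -1 <==> 2*c <= -9.
Before lim := c - 5: 3*c <= 14 <==> 2*c <= -9
Before b := n + 1: 3*c <= 14 <==> 2*c <= -9
Before b := 2*b + b + 6: 3*c <= 14 <==> 2*c <= -9
Answer: WP = 3*c <= 14 <==> 2*c <= -9


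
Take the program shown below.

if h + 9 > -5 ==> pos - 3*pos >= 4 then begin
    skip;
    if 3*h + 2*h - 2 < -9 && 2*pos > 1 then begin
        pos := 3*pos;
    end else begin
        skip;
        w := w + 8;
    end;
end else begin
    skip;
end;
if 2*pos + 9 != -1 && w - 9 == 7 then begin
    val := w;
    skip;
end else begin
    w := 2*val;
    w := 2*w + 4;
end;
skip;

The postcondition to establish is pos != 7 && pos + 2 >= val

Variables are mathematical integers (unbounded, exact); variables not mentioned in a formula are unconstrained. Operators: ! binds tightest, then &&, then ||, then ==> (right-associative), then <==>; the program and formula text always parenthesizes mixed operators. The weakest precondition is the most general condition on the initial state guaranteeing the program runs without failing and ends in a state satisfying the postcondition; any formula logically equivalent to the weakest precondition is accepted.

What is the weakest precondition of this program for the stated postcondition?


Working backward. After the program, the postcondition pos != 7 && pos + 2 >= val must hold; in canonical form it is pos != 7 && pos >= val - 2.
Before skip: pos != 7 && pos >= val - 2
Then branch requires pos != 7 && pos >= w - 2; else branch requires pos != 7 && pos >= val - 2.
Before the if: ((2*pos != -10 && w == 16) ==> (pos != 7 && pos >= w - 2)) && ((!(2*pos != -10 && w == 16)) ==> (pos != 7 && pos >= val - 2))
Then branch requires ((5*h < -7 && 2*pos > 1) ==> (((6*pos != -10 && w == 16) ==> (3*pos != 7 && 3*pos >= w - 2)) && ((!(6*pos != -10 && w == 16)) ==> (3*pos != 7 && 3*pos >= val - 2)))) && ((!(5*h < -7 && 2*pos > 1)) ==> (((2*pos != -10 && w == 8) ==> (pos != 7 && pos >= w + 6)) && ((!(2*pos != -10 && w == 8)) ==> (pos != 7 && pos >= val - 2)))); else branch requires ((2*pos != -10 && w == 16) ==> (pos != 7 && pos >= w - 2)) && ((!(2*pos != -10 && w == 16)) ==> (pos != 7 && pos >= val - 2)).
Before the if: ((h > -14 ==> 2*pos <= -4) ==> (((5*h < -7 && 2*pos > 1) ==> (((6*pos != -10 && w == 16) ==> (3*pos != 7 && 3*pos >= w - 2)) && ((!(6*pos != -10 && w == 16)) ==> (3*pos != 7 && 3*pos >= val - 2)))) && ((!(5*h < -7 && 2*pos > 1)) ==> (((2*pos != -10 && w == 8) ==> (pos != 7 && pos >= w + 6)) && ((!(2*pos != -10 && w == 8)) ==> (pos != 7 && pos >= val - 2)))))) && ((!(h > -14 ==> 2*pos <= -4)) ==> (((2*pos != -10 && w == 16) ==> (pos != 7 && pos >= w - 2)) && ((!(2*pos != -10 && w == 16)) ==> (pos != 7 && pos >= val - 2))))
Answer: WP = ((h > -14 ==> 2*pos <= -4) ==> (((5*h < -7 && 2*pos > 1) ==> (((6*pos != -10 && w == 16) ==> (3*pos != 7 && 3*pos >= w - 2)) && ((!(6*pos != -10 && w == 16)) ==> (3*pos != 7 && 3*pos >= val - 2)))) && ((!(5*h < -7 && 2*pos > 1)) ==> (((2*pos != -10 && w == 8) ==> (pos != 7 && pos >= w + 6)) && ((!(2*pos != -10 && w == 8)) ==> (pos != 7 && pos >= val - 2)))))) && ((!(h > -14 ==> 2*pos <= -4)) ==> (((2*pos != -10 && w == 16) ==> (pos != 7 && pos >= w - 2)) && ((!(2*pos != -10 && w == 16)) ==> (pos != 7 && pos >= val - 2))))


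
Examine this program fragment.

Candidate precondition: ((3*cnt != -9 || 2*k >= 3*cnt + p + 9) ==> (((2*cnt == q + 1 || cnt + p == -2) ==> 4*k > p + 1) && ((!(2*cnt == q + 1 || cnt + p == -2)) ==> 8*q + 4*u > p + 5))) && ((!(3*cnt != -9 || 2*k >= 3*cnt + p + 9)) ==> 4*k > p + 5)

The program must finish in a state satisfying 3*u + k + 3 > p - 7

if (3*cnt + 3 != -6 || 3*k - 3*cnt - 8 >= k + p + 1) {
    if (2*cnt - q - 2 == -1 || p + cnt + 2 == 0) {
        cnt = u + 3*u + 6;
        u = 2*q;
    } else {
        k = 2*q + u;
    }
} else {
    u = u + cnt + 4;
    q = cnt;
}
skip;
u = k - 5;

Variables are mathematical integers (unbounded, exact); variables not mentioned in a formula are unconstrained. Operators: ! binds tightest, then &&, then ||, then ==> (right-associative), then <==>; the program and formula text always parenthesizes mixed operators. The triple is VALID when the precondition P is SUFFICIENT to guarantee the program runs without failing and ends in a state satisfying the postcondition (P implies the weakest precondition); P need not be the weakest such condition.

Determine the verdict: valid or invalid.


Working backward. After the program, the postcondition 3*u + k + 3 > p - 7 must hold; in canonical form it is k + 3*u > p - 10.
Before u := k - 5: 4*k > p + 5
Before skip: 4*k > p + 5
Then branch requires ((2*cnt == q + 1 || cnt + p == -2) ==> 4*k > p + 5) && ((!(2*cnt == q + 1 || cnt + p == -2)) ==> 8*q + 4*u > p + 5); else branch requires 4*k > p + 5.
Before the if: ((3*cnt != -9 || 2*k >= 3*cnt + p + 9) ==> (((2*cnt == q + 1 || cnt + p == -2) ==> 4*k > p + 5) && ((!(2*cnt == q + 1 || cnt + p == -2)) ==> 8*q + 4*u > p + 5))) && ((!(3*cnt != -9 || 2*k >= 3*cnt + p + 9)) ==> 4*k > p + 5)
The weakest precondition is ((3*cnt != -9 || 2*k >= 3*cnt + p + 9) ==> (((2*cnt == q + 1 || cnt + p == -2) ==> 4*k > p + 5) && ((!(2*cnt == q + 1 || cnt + p == -2)) ==> 8*q + 4*u > p + 5))) && ((!(3*cnt != -9 || 2*k >= 3*cnt + p + 9)) ==> 4*k > p + 5).
Check whether ((3*cnt != -9 || 2*k >= 3*cnt + p + 9) ==> (((2*cnt == q + 1 || cnt + p == -2) ==> 4*k > p + 1) && ((!(2*cnt == q + 1 || cnt + p == -2)) ==> 8*q + 4*u > p + 5))) && ((!(3*cnt != -9 || 2*k >= 3*cnt + p + 9)) ==> 4*k > p + 5) implies it.
Countermodel: at the initial state cnt = -7, k = 2, p = 5, q = -15, u = 33, the precondition holds but the weakest precondition fails.
Answer: invalid


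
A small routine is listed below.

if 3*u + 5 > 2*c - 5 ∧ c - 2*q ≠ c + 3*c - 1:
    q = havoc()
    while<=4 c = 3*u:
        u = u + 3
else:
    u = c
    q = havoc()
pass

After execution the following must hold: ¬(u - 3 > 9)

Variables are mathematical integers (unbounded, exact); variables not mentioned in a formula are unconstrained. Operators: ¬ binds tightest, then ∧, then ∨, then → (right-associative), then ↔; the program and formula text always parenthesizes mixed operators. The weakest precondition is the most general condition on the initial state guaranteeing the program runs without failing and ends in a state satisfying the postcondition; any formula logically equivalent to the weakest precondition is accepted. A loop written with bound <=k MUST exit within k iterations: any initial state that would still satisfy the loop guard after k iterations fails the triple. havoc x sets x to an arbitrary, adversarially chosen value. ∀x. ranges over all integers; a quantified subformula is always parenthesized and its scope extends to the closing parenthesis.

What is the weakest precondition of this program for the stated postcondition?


Working backward. After the program, the postcondition ¬(u - 3 > 9) must hold; in canonical form it is ¬(u > 12).
Before skip: ¬(u > 12)
Then branch requires (c = 3*u → ((c = 3*u + 9 → ((c = 3*u + 18 → ((c = 3*u + 27 → ((¬(c = 3*u + 36)) ∧ (¬(u > 0)))) ∧ ((¬(c = 3*u + 27)) → (¬(u > 3))))) ∧ ((¬(c = 3*u + 18)) → (¬(u > 6))))) ∧ ((¬(c = 3*u + 9)) → (¬(u > 9))))) ∧ ((¬(c = 3*u)) → (¬(u > 12))); else branch requires ¬(c > 12).
Before the if: ((3*u > 2*c - 10 ∧ 3*c + 2*q ≠ 1) → ((c = 3*u → ((c = 3*u + 9 → ((c = 3*u + 18 → ((c = 3*u + 27 → ((¬(c = 3*u + 36)) ∧ (¬(u > 0)))) ∧ ((¬(c = 3*u + 27)) → (¬(u > 3))))) ∧ ((¬(c = 3*u + 18)) → (¬(u > 6))))) ∧ ((¬(c = 3*u + 9)) → (¬(u > 9))))) ∧ ((¬(c = 3*u)) → (¬(u > 12))))) ∧ ((¬(3*u > 2*c - 10 ∧ 3*c + 2*q ≠ 1)) → (¬(c > 12)))
Answer: WP = ((3*u > 2*c - 10 ∧ 3*c + 2*q ≠ 1) → ((c = 3*u → ((c = 3*u + 9 → ((c = 3*u + 18 → ((c = 3*u + 27 → ((¬(c = 3*u + 36)) ∧ (¬(u > 0)))) ∧ ((¬(c = 3*u + 27)) → (¬(u > 3))))) ∧ ((¬(c = 3*u + 18)) → (¬(u > 6))))) ∧ ((¬(c = 3*u + 9)) → (¬(u > 9))))) ∧ ((¬(c = 3*u)) → (¬(u > 12))))) ∧ ((¬(3*u > 2*c - 10 ∧ 3*c + 2*q ≠ 1)) → (¬(c > 12)))


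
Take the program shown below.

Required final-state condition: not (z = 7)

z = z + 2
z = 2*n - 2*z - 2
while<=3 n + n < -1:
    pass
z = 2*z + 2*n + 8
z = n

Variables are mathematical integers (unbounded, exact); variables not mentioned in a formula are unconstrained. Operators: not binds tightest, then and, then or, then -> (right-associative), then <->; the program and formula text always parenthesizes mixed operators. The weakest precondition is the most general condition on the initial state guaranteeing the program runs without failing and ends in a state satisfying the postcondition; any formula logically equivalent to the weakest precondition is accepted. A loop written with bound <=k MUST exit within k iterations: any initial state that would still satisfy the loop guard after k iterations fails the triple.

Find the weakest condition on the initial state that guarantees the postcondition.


Working backward. After the program, not (z = 7) must hold.
Before z := n: not (n = 7)
Before z := 2*z + 2*n + 8: not (n = 7)
Before the loop (bound <=3), unroll the exhaustion recursion (WP_0 = exit-now case; WP_j = one more guarded iteration, up to j = 3):
  WP_0: (not (2*n < -1)) and (not (n = 7))
  WP_1: (2*n < -1 -> ((not (2*n < -1)) and (not (n = 7)))) and ((not (2*n < -1)) -> (not (n = 7)))
  WP_2: (2*n < -1 -> ((2*n < -1 -> ((not (2*n < -1)) and (not (n = 7)))) and ((not (2*n < -1)) -> (not (n = 7))))) and ((not (2*n < -1)) -> (not (n = 7)))
  WP_3: (2*n < -1 -> ((2*n < -1 -> ((2*n < -1 -> ((not (2*n < -1)) and (not (n = 7)))) and ((not (2*n < -1)) -> (not (n = 7))))) and ((not (2*n < -1)) -> (not (n = 7))))) and ((not (2*n < -1)) -> (not (n = 7)))
So before the loop: (2*n < -1 -> ((2*n < -1 -> ((2*n < -1 -> ((not (2*n < -1)) and (not (n = 7)))) and ((not (2*n < -1)) -> (not (n = 7))))) and ((not (2*n < -1)) -> (not (n = 7))))) and ((not (2*n < -1)) -> (not (n = 7)))
Before z := 2*n - 2*z - 2: (2*n < -1 -> ((2*n < -1 -> ((2*n < -1 -> ((not (2*n < -1)) and (not (n = 7)))) and ((not (2*n < -1)) -> (not (n = 7))))) and ((not (2*n < -1)) -> (not (n = 7))))) and ((not (2*n < -1)) -> (not (n = 7)))
Before z := z + 2: (2*n < -1 -> ((2*n < -1 -> ((2*n < -1 -> ((not (2*n < -1)) and (not (n = 7)))) and ((not (2*n < -1)) -> (not (n = 7))))) and ((not (2*n < -1)) -> (not (n = 7))))) and ((not (2*n < -1)) -> (not (n = 7)))
Answer: WP = (2*n < -1 -> ((2*n < -1 -> ((2*n < -1 -> ((not (2*n < -1)) and (not (n = 7)))) and ((not (2*n < -1)) -> (not (n = 7))))) and ((not (2*n < -1)) -> (not (n = 7))))) and ((not (2*n < -1)) -> (not (n = 7)))
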